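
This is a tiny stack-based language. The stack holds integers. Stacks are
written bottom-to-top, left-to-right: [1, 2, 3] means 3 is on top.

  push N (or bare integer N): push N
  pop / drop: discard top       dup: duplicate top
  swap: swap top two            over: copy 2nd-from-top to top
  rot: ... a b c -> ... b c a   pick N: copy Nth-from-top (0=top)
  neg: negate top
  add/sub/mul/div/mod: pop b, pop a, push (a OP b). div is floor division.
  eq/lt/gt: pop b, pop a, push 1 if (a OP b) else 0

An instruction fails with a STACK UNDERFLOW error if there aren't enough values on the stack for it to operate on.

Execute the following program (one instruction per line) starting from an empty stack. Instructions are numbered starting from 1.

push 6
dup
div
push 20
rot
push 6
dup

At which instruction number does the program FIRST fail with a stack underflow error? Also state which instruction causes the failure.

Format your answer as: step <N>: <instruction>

Step 1 ('push 6'): stack = [6], depth = 1
Step 2 ('dup'): stack = [6, 6], depth = 2
Step 3 ('div'): stack = [1], depth = 1
Step 4 ('push 20'): stack = [1, 20], depth = 2
Step 5 ('rot'): needs 3 value(s) but depth is 2 — STACK UNDERFLOW

Answer: step 5: rot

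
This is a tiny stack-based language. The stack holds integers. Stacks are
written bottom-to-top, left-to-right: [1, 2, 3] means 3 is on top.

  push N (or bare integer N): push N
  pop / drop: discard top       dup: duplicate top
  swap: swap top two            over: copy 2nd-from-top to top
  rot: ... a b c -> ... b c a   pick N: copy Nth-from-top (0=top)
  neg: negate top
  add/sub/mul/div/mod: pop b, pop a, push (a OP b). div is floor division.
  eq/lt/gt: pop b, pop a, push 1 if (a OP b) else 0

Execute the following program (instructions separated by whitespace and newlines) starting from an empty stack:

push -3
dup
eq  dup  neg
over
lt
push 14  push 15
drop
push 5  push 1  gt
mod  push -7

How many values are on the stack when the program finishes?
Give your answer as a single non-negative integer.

After 'push -3': stack = [-3] (depth 1)
After 'dup': stack = [-3, -3] (depth 2)
After 'eq': stack = [1] (depth 1)
After 'dup': stack = [1, 1] (depth 2)
After 'neg': stack = [1, -1] (depth 2)
After 'over': stack = [1, -1, 1] (depth 3)
After 'lt': stack = [1, 1] (depth 2)
After 'push 14': stack = [1, 1, 14] (depth 3)
After 'push 15': stack = [1, 1, 14, 15] (depth 4)
After 'drop': stack = [1, 1, 14] (depth 3)
After 'push 5': stack = [1, 1, 14, 5] (depth 4)
After 'push 1': stack = [1, 1, 14, 5, 1] (depth 5)
After 'gt': stack = [1, 1, 14, 1] (depth 4)
After 'mod': stack = [1, 1, 0] (depth 3)
After 'push -7': stack = [1, 1, 0, -7] (depth 4)

Answer: 4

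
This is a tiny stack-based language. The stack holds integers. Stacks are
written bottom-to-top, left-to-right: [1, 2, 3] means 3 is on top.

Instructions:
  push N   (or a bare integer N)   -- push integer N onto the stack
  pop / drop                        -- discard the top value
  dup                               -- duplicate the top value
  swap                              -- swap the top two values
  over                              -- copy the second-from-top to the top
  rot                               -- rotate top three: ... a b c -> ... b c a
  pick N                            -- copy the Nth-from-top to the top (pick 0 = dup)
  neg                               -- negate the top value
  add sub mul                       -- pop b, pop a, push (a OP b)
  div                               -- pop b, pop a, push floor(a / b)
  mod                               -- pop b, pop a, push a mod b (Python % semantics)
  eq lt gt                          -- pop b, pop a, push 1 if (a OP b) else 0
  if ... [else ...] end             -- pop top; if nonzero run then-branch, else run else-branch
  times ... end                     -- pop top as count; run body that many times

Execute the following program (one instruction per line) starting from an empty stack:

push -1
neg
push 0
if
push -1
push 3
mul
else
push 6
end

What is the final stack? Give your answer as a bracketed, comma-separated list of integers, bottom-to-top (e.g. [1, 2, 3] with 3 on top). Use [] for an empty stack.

Answer: [1, 6]

Derivation:
After 'push -1': [-1]
After 'neg': [1]
After 'push 0': [1, 0]
After 'if': [1]
After 'push 6': [1, 6]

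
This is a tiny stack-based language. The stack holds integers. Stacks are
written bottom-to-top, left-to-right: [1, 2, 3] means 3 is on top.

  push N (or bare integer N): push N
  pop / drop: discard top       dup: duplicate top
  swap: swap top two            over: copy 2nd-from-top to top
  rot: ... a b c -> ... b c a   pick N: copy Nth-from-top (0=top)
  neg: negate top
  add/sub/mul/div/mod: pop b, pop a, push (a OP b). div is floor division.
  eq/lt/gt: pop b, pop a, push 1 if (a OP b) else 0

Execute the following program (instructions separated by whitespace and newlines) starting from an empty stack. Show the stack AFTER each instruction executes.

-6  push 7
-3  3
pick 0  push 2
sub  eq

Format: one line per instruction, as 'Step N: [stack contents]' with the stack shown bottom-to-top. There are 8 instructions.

Step 1: [-6]
Step 2: [-6, 7]
Step 3: [-6, 7, -3]
Step 4: [-6, 7, -3, 3]
Step 5: [-6, 7, -3, 3, 3]
Step 6: [-6, 7, -3, 3, 3, 2]
Step 7: [-6, 7, -3, 3, 1]
Step 8: [-6, 7, -3, 0]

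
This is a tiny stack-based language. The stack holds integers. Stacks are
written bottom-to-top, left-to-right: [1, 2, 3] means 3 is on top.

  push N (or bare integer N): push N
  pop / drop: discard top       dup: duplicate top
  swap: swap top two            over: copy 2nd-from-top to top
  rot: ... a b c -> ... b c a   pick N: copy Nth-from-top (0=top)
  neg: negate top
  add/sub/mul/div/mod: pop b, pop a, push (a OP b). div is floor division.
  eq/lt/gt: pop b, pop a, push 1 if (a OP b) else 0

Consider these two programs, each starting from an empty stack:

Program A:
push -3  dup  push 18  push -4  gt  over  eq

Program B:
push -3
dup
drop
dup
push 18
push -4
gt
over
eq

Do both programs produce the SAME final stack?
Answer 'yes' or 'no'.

Program A trace:
  After 'push -3': [-3]
  After 'dup': [-3, -3]
  After 'push 18': [-3, -3, 18]
  After 'push -4': [-3, -3, 18, -4]
  After 'gt': [-3, -3, 1]
  After 'over': [-3, -3, 1, -3]
  After 'eq': [-3, -3, 0]
Program A final stack: [-3, -3, 0]

Program B trace:
  After 'push -3': [-3]
  After 'dup': [-3, -3]
  After 'drop': [-3]
  After 'dup': [-3, -3]
  After 'push 18': [-3, -3, 18]
  After 'push -4': [-3, -3, 18, -4]
  After 'gt': [-3, -3, 1]
  After 'over': [-3, -3, 1, -3]
  After 'eq': [-3, -3, 0]
Program B final stack: [-3, -3, 0]
Same: yes

Answer: yes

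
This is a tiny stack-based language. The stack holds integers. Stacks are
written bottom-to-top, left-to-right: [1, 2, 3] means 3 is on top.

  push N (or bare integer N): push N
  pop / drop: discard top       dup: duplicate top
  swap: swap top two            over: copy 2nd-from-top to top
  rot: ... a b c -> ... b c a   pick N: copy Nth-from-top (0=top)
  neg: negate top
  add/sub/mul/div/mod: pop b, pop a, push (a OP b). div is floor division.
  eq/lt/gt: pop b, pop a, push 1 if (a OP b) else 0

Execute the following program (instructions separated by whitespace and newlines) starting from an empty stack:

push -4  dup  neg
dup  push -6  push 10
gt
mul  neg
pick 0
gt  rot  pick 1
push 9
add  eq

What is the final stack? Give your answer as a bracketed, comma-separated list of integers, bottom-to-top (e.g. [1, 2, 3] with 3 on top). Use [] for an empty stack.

Answer: [4, 0, 0]

Derivation:
After 'push -4': [-4]
After 'dup': [-4, -4]
After 'neg': [-4, 4]
After 'dup': [-4, 4, 4]
After 'push -6': [-4, 4, 4, -6]
After 'push 10': [-4, 4, 4, -6, 10]
After 'gt': [-4, 4, 4, 0]
After 'mul': [-4, 4, 0]
After 'neg': [-4, 4, 0]
After 'pick 0': [-4, 4, 0, 0]
After 'gt': [-4, 4, 0]
After 'rot': [4, 0, -4]
After 'pick 1': [4, 0, -4, 0]
After 'push 9': [4, 0, -4, 0, 9]
After 'add': [4, 0, -4, 9]
After 'eq': [4, 0, 0]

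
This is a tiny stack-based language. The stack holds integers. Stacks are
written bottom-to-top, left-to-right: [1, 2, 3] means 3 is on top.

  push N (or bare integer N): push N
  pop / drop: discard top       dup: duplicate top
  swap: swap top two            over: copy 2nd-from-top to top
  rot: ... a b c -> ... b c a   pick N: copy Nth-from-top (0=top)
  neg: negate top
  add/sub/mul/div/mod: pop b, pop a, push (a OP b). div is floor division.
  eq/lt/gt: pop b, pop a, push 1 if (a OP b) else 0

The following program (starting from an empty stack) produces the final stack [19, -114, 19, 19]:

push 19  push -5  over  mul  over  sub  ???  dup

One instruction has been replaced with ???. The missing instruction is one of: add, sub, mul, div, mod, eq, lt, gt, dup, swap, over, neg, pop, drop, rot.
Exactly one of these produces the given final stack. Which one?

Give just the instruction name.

Answer: over

Derivation:
Stack before ???: [19, -114]
Stack after ???:  [19, -114, 19]
The instruction that transforms [19, -114] -> [19, -114, 19] is: over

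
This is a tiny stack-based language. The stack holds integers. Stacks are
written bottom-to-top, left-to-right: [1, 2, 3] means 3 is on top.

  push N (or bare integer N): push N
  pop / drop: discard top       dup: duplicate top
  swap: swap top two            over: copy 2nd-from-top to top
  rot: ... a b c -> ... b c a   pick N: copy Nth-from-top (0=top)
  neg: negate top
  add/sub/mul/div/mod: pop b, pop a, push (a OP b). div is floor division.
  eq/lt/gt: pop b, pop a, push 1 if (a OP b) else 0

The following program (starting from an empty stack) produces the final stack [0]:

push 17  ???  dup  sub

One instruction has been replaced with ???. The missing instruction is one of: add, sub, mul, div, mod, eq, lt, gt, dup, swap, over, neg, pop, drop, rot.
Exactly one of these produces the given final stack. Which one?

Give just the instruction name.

Answer: neg

Derivation:
Stack before ???: [17]
Stack after ???:  [-17]
The instruction that transforms [17] -> [-17] is: neg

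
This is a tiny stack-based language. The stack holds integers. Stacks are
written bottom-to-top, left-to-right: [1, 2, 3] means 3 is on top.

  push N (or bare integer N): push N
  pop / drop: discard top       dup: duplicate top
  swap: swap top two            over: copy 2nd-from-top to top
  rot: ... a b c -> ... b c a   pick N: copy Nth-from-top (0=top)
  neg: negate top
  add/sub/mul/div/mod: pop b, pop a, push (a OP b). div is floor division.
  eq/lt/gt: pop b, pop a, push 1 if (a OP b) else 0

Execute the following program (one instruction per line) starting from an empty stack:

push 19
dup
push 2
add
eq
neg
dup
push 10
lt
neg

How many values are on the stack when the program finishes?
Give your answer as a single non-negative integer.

After 'push 19': stack = [19] (depth 1)
After 'dup': stack = [19, 19] (depth 2)
After 'push 2': stack = [19, 19, 2] (depth 3)
After 'add': stack = [19, 21] (depth 2)
After 'eq': stack = [0] (depth 1)
After 'neg': stack = [0] (depth 1)
After 'dup': stack = [0, 0] (depth 2)
After 'push 10': stack = [0, 0, 10] (depth 3)
After 'lt': stack = [0, 1] (depth 2)
After 'neg': stack = [0, -1] (depth 2)

Answer: 2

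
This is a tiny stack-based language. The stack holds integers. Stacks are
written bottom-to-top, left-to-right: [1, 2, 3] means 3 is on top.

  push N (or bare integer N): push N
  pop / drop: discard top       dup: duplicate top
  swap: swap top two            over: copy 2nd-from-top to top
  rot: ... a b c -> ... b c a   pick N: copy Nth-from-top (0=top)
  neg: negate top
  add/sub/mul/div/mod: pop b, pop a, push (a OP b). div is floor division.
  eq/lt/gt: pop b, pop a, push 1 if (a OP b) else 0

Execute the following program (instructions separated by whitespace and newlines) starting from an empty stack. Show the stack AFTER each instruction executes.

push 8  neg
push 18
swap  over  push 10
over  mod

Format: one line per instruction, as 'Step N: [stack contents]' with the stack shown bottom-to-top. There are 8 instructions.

Step 1: [8]
Step 2: [-8]
Step 3: [-8, 18]
Step 4: [18, -8]
Step 5: [18, -8, 18]
Step 6: [18, -8, 18, 10]
Step 7: [18, -8, 18, 10, 18]
Step 8: [18, -8, 18, 10]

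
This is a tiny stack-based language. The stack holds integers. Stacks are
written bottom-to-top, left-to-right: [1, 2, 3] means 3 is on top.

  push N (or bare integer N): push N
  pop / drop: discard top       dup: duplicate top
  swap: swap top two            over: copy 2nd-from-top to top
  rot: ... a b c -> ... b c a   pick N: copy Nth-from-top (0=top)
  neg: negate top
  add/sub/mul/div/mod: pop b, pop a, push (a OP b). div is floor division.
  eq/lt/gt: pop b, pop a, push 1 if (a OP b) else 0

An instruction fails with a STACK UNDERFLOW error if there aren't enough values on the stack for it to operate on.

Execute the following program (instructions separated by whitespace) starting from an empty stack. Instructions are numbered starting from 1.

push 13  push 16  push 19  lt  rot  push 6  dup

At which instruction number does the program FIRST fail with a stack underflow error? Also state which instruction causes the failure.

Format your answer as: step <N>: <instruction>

Step 1 ('push 13'): stack = [13], depth = 1
Step 2 ('push 16'): stack = [13, 16], depth = 2
Step 3 ('push 19'): stack = [13, 16, 19], depth = 3
Step 4 ('lt'): stack = [13, 1], depth = 2
Step 5 ('rot'): needs 3 value(s) but depth is 2 — STACK UNDERFLOW

Answer: step 5: rot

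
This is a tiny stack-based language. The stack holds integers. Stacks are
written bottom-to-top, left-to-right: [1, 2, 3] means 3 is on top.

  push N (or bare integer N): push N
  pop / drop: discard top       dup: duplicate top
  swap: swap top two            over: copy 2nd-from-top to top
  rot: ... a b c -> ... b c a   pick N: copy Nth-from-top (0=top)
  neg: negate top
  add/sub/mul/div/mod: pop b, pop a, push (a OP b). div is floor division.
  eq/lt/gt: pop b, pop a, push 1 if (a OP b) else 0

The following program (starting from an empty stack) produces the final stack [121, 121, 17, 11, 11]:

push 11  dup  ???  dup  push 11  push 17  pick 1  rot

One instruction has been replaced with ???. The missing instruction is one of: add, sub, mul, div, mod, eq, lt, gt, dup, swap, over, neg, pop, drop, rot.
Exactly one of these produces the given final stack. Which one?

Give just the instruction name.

Stack before ???: [11, 11]
Stack after ???:  [121]
The instruction that transforms [11, 11] -> [121] is: mul

Answer: mul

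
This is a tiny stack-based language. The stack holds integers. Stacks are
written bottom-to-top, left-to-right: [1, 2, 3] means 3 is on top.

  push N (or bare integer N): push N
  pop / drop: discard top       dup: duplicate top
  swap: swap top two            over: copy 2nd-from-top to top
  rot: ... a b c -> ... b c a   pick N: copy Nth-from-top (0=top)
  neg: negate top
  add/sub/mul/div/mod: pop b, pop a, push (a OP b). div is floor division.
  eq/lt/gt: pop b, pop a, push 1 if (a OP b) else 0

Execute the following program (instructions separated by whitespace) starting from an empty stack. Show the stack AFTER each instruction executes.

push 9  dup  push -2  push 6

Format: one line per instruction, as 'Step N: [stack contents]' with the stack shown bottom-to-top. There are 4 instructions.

Step 1: [9]
Step 2: [9, 9]
Step 3: [9, 9, -2]
Step 4: [9, 9, -2, 6]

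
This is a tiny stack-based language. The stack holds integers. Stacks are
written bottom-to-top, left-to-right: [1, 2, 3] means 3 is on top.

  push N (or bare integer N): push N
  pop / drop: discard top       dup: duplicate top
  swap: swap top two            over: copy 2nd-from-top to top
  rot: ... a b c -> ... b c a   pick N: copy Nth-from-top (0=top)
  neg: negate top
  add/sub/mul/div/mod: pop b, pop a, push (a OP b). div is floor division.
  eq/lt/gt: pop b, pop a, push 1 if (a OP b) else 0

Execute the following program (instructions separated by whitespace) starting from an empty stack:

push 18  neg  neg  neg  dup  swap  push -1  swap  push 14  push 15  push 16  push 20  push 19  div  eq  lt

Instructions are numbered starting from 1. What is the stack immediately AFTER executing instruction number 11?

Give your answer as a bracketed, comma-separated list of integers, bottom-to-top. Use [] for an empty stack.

Answer: [-18, -1, -18, 14, 15, 16]

Derivation:
Step 1 ('push 18'): [18]
Step 2 ('neg'): [-18]
Step 3 ('neg'): [18]
Step 4 ('neg'): [-18]
Step 5 ('dup'): [-18, -18]
Step 6 ('swap'): [-18, -18]
Step 7 ('push -1'): [-18, -18, -1]
Step 8 ('swap'): [-18, -1, -18]
Step 9 ('push 14'): [-18, -1, -18, 14]
Step 10 ('push 15'): [-18, -1, -18, 14, 15]
Step 11 ('push 16'): [-18, -1, -18, 14, 15, 16]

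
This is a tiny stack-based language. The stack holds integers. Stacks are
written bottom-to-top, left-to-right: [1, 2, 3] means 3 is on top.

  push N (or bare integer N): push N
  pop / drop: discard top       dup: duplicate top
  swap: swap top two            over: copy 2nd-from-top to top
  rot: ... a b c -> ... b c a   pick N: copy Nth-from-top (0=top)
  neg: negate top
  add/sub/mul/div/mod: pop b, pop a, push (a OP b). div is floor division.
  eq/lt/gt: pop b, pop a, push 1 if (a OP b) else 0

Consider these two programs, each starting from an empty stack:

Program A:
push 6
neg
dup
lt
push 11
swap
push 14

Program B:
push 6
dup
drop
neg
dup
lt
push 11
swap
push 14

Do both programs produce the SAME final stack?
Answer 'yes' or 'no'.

Answer: yes

Derivation:
Program A trace:
  After 'push 6': [6]
  After 'neg': [-6]
  After 'dup': [-6, -6]
  After 'lt': [0]
  After 'push 11': [0, 11]
  After 'swap': [11, 0]
  After 'push 14': [11, 0, 14]
Program A final stack: [11, 0, 14]

Program B trace:
  After 'push 6': [6]
  After 'dup': [6, 6]
  After 'drop': [6]
  After 'neg': [-6]
  After 'dup': [-6, -6]
  After 'lt': [0]
  After 'push 11': [0, 11]
  After 'swap': [11, 0]
  After 'push 14': [11, 0, 14]
Program B final stack: [11, 0, 14]
Same: yes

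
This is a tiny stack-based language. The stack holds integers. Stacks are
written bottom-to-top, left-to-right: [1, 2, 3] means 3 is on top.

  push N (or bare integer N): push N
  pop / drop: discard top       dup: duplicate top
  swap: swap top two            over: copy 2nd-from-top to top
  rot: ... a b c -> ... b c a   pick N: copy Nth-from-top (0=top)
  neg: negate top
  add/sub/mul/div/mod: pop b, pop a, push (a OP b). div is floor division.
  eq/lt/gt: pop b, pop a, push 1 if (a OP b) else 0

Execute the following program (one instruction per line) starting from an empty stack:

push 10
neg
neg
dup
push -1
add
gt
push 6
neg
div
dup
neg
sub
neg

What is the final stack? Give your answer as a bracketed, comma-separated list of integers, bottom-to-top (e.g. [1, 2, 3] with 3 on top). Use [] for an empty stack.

After 'push 10': [10]
After 'neg': [-10]
After 'neg': [10]
After 'dup': [10, 10]
After 'push -1': [10, 10, -1]
After 'add': [10, 9]
After 'gt': [1]
After 'push 6': [1, 6]
After 'neg': [1, -6]
After 'div': [-1]
After 'dup': [-1, -1]
After 'neg': [-1, 1]
After 'sub': [-2]
After 'neg': [2]

Answer: [2]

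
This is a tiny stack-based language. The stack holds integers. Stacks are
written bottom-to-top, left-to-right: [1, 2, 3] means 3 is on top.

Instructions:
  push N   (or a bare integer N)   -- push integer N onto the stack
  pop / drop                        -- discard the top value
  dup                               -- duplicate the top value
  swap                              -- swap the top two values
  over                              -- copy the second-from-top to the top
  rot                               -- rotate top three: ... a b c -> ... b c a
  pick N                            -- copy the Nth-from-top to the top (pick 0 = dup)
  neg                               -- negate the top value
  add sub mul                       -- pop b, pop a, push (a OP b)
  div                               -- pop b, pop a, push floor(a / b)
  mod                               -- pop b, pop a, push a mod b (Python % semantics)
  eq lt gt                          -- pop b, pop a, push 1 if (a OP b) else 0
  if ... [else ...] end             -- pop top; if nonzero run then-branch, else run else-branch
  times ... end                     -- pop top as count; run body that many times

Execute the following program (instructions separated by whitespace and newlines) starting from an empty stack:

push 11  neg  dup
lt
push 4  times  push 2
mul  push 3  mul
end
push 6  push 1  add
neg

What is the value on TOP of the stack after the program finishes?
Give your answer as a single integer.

After 'push 11': [11]
After 'neg': [-11]
After 'dup': [-11, -11]
After 'lt': [0]
After 'push 4': [0, 4]
After 'times': [0]
After 'push 2': [0, 2]
After 'mul': [0]
After 'push 3': [0, 3]
After 'mul': [0]
  ...
After 'push 3': [0, 3]
After 'mul': [0]
After 'push 2': [0, 2]
After 'mul': [0]
After 'push 3': [0, 3]
After 'mul': [0]
After 'push 6': [0, 6]
After 'push 1': [0, 6, 1]
After 'add': [0, 7]
After 'neg': [0, -7]

Answer: -7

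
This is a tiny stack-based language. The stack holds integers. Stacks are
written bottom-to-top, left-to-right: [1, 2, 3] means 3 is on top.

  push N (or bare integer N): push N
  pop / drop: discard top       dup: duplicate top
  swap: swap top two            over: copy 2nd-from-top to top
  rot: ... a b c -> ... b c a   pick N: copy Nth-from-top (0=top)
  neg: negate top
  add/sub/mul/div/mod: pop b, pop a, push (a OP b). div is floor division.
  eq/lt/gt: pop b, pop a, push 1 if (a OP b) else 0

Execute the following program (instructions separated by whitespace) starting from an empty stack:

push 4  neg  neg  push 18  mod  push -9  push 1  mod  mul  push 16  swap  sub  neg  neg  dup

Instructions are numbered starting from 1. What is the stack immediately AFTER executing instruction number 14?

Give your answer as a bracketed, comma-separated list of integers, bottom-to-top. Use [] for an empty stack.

Answer: [16]

Derivation:
Step 1 ('push 4'): [4]
Step 2 ('neg'): [-4]
Step 3 ('neg'): [4]
Step 4 ('push 18'): [4, 18]
Step 5 ('mod'): [4]
Step 6 ('push -9'): [4, -9]
Step 7 ('push 1'): [4, -9, 1]
Step 8 ('mod'): [4, 0]
Step 9 ('mul'): [0]
Step 10 ('push 16'): [0, 16]
Step 11 ('swap'): [16, 0]
Step 12 ('sub'): [16]
Step 13 ('neg'): [-16]
Step 14 ('neg'): [16]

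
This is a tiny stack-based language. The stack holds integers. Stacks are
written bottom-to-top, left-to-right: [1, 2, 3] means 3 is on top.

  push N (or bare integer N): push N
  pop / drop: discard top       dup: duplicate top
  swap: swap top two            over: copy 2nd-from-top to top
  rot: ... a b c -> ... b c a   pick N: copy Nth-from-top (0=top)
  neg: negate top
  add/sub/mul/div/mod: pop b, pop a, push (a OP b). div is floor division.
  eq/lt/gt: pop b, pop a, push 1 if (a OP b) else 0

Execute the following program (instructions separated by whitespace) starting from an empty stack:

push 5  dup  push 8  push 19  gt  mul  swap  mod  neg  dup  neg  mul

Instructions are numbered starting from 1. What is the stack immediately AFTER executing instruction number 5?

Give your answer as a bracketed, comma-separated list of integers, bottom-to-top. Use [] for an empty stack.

Step 1 ('push 5'): [5]
Step 2 ('dup'): [5, 5]
Step 3 ('push 8'): [5, 5, 8]
Step 4 ('push 19'): [5, 5, 8, 19]
Step 5 ('gt'): [5, 5, 0]

Answer: [5, 5, 0]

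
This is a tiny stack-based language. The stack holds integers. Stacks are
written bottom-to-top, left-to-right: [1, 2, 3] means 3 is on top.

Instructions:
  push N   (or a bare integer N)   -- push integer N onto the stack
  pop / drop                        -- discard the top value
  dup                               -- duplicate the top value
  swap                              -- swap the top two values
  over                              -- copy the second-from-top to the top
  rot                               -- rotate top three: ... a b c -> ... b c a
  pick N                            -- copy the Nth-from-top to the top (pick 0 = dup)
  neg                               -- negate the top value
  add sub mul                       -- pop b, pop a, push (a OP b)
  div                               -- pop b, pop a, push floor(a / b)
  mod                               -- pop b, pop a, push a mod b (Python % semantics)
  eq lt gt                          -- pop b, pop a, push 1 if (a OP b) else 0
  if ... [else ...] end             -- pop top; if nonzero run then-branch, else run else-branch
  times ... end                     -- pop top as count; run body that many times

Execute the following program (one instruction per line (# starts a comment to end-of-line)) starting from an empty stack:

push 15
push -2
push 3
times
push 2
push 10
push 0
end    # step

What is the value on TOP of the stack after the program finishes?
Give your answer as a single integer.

After 'push 15': [15]
After 'push -2': [15, -2]
After 'push 3': [15, -2, 3]
After 'times': [15, -2]
After 'push 2': [15, -2, 2]
After 'push 10': [15, -2, 2, 10]
After 'push 0': [15, -2, 2, 10, 0]
After 'push 2': [15, -2, 2, 10, 0, 2]
After 'push 10': [15, -2, 2, 10, 0, 2, 10]
After 'push 0': [15, -2, 2, 10, 0, 2, 10, 0]
After 'push 2': [15, -2, 2, 10, 0, 2, 10, 0, 2]
After 'push 10': [15, -2, 2, 10, 0, 2, 10, 0, 2, 10]
After 'push 0': [15, -2, 2, 10, 0, 2, 10, 0, 2, 10, 0]

Answer: 0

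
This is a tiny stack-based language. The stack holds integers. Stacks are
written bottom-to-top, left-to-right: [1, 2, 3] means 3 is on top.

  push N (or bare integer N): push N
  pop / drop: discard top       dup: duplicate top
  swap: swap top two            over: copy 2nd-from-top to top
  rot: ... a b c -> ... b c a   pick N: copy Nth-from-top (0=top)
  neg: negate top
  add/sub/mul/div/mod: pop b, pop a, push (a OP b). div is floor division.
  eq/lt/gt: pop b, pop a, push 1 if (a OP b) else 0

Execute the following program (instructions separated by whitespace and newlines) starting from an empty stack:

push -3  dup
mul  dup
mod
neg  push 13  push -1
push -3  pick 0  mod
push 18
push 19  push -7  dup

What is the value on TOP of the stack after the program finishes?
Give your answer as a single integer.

After 'push -3': [-3]
After 'dup': [-3, -3]
After 'mul': [9]
After 'dup': [9, 9]
After 'mod': [0]
After 'neg': [0]
After 'push 13': [0, 13]
After 'push -1': [0, 13, -1]
After 'push -3': [0, 13, -1, -3]
After 'pick 0': [0, 13, -1, -3, -3]
After 'mod': [0, 13, -1, 0]
After 'push 18': [0, 13, -1, 0, 18]
After 'push 19': [0, 13, -1, 0, 18, 19]
After 'push -7': [0, 13, -1, 0, 18, 19, -7]
After 'dup': [0, 13, -1, 0, 18, 19, -7, -7]

Answer: -7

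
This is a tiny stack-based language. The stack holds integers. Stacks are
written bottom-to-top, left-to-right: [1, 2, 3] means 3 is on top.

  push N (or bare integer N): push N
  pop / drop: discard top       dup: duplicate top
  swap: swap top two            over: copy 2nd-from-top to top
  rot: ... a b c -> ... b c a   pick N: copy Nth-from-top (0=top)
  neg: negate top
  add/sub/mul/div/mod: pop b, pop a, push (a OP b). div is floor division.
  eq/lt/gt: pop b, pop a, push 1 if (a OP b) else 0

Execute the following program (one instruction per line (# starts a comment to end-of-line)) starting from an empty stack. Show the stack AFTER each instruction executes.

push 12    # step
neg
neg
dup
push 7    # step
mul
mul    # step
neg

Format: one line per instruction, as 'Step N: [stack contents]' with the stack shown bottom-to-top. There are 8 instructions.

Step 1: [12]
Step 2: [-12]
Step 3: [12]
Step 4: [12, 12]
Step 5: [12, 12, 7]
Step 6: [12, 84]
Step 7: [1008]
Step 8: [-1008]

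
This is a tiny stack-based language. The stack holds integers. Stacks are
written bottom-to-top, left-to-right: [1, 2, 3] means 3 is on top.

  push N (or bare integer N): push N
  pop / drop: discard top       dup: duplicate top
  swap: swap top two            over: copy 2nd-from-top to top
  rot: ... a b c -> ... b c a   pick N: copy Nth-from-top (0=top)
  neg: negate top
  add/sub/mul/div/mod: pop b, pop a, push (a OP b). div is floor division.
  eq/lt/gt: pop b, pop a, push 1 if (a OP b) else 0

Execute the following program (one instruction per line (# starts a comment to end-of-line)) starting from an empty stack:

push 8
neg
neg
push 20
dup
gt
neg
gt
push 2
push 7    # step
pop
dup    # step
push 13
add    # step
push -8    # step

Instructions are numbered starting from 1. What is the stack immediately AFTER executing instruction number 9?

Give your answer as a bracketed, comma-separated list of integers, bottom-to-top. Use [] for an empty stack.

Step 1 ('push 8'): [8]
Step 2 ('neg'): [-8]
Step 3 ('neg'): [8]
Step 4 ('push 20'): [8, 20]
Step 5 ('dup'): [8, 20, 20]
Step 6 ('gt'): [8, 0]
Step 7 ('neg'): [8, 0]
Step 8 ('gt'): [1]
Step 9 ('push 2'): [1, 2]

Answer: [1, 2]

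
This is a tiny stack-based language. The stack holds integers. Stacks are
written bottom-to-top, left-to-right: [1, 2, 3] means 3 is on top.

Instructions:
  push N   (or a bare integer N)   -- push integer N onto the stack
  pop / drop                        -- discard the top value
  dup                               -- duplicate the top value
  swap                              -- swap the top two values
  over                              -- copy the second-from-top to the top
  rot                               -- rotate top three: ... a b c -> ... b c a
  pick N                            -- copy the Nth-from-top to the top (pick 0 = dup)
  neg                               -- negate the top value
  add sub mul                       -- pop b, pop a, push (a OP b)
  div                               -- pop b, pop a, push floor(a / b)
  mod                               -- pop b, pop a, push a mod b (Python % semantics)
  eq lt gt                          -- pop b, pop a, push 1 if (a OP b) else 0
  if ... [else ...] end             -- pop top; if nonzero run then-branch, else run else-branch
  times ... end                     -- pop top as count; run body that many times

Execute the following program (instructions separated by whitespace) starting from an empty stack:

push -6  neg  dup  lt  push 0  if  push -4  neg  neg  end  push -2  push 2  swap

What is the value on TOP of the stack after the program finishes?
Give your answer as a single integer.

Answer: -2

Derivation:
After 'push -6': [-6]
After 'neg': [6]
After 'dup': [6, 6]
After 'lt': [0]
After 'push 0': [0, 0]
After 'if': [0]
After 'push -2': [0, -2]
After 'push 2': [0, -2, 2]
After 'swap': [0, 2, -2]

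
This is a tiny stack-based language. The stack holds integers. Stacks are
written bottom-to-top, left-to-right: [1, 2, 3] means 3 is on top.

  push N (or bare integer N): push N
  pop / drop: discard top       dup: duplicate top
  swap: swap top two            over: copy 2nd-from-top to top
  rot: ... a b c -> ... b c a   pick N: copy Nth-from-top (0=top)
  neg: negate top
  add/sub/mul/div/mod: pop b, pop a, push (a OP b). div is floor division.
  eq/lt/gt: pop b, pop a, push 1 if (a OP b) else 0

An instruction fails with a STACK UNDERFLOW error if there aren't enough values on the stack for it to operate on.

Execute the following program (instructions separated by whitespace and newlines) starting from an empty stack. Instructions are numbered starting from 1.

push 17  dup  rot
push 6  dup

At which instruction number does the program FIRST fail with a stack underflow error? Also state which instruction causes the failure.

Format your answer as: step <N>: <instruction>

Answer: step 3: rot

Derivation:
Step 1 ('push 17'): stack = [17], depth = 1
Step 2 ('dup'): stack = [17, 17], depth = 2
Step 3 ('rot'): needs 3 value(s) but depth is 2 — STACK UNDERFLOW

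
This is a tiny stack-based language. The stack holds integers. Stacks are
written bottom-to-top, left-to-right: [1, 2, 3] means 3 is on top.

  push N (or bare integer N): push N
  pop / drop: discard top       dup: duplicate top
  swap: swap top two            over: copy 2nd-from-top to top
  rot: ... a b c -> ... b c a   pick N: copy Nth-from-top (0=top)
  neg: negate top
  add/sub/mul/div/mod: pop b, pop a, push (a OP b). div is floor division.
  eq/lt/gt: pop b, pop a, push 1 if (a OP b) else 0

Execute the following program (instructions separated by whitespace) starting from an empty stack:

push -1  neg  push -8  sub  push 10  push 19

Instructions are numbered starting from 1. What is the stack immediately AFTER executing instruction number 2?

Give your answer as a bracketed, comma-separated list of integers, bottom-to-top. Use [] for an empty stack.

Answer: [1]

Derivation:
Step 1 ('push -1'): [-1]
Step 2 ('neg'): [1]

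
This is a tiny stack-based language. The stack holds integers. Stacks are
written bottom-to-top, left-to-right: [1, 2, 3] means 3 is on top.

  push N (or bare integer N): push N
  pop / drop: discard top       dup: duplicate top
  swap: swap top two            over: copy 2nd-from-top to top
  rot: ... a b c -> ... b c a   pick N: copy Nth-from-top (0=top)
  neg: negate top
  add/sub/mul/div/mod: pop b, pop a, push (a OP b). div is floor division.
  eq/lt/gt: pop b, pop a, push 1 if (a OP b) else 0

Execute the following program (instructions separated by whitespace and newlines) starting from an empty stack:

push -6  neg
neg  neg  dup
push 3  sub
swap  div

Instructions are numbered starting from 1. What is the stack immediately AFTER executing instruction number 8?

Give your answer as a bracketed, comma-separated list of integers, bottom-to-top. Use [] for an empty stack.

Answer: [3, 6]

Derivation:
Step 1 ('push -6'): [-6]
Step 2 ('neg'): [6]
Step 3 ('neg'): [-6]
Step 4 ('neg'): [6]
Step 5 ('dup'): [6, 6]
Step 6 ('push 3'): [6, 6, 3]
Step 7 ('sub'): [6, 3]
Step 8 ('swap'): [3, 6]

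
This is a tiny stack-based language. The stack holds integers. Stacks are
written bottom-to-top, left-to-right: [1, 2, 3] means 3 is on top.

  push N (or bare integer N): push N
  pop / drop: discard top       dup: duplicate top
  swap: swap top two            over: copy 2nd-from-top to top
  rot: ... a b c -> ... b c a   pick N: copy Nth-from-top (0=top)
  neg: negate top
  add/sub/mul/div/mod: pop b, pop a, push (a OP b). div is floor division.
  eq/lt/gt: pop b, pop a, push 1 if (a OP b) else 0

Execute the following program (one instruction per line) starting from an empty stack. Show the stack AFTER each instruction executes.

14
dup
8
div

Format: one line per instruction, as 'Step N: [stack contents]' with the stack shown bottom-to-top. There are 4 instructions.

Step 1: [14]
Step 2: [14, 14]
Step 3: [14, 14, 8]
Step 4: [14, 1]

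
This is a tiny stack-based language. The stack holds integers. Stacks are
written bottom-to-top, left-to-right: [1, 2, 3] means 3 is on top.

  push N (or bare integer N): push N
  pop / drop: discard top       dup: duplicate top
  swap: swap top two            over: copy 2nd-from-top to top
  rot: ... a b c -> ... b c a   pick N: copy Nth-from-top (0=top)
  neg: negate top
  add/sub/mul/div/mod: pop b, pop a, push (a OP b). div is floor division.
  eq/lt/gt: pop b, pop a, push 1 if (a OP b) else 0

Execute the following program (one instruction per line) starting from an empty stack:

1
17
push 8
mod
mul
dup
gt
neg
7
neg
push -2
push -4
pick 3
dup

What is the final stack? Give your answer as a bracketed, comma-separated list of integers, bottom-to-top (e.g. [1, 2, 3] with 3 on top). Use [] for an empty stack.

After 'push 1': [1]
After 'push 17': [1, 17]
After 'push 8': [1, 17, 8]
After 'mod': [1, 1]
After 'mul': [1]
After 'dup': [1, 1]
After 'gt': [0]
After 'neg': [0]
After 'push 7': [0, 7]
After 'neg': [0, -7]
After 'push -2': [0, -7, -2]
After 'push -4': [0, -7, -2, -4]
After 'pick 3': [0, -7, -2, -4, 0]
After 'dup': [0, -7, -2, -4, 0, 0]

Answer: [0, -7, -2, -4, 0, 0]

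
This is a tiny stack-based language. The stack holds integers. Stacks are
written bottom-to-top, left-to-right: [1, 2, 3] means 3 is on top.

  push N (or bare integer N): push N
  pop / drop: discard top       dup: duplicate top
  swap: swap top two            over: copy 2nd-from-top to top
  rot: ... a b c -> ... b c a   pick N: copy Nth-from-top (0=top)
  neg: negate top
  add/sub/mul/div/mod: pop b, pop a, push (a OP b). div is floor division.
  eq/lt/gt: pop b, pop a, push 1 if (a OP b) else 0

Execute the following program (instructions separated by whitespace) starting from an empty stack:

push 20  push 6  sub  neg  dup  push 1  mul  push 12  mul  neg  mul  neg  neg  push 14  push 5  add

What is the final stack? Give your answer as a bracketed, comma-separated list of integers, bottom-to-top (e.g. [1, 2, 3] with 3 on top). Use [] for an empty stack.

After 'push 20': [20]
After 'push 6': [20, 6]
After 'sub': [14]
After 'neg': [-14]
After 'dup': [-14, -14]
After 'push 1': [-14, -14, 1]
After 'mul': [-14, -14]
After 'push 12': [-14, -14, 12]
After 'mul': [-14, -168]
After 'neg': [-14, 168]
After 'mul': [-2352]
After 'neg': [2352]
After 'neg': [-2352]
After 'push 14': [-2352, 14]
After 'push 5': [-2352, 14, 5]
After 'add': [-2352, 19]

Answer: [-2352, 19]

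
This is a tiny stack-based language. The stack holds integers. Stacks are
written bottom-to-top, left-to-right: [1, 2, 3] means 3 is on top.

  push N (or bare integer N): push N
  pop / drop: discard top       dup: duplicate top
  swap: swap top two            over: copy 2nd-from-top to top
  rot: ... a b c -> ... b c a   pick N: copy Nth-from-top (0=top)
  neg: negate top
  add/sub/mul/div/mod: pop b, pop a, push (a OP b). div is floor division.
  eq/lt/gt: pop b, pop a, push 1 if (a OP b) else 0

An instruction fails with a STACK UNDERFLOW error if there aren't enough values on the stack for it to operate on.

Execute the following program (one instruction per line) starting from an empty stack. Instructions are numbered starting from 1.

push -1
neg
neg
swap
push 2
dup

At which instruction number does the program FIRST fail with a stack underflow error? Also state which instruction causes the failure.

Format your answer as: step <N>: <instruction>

Step 1 ('push -1'): stack = [-1], depth = 1
Step 2 ('neg'): stack = [1], depth = 1
Step 3 ('neg'): stack = [-1], depth = 1
Step 4 ('swap'): needs 2 value(s) but depth is 1 — STACK UNDERFLOW

Answer: step 4: swap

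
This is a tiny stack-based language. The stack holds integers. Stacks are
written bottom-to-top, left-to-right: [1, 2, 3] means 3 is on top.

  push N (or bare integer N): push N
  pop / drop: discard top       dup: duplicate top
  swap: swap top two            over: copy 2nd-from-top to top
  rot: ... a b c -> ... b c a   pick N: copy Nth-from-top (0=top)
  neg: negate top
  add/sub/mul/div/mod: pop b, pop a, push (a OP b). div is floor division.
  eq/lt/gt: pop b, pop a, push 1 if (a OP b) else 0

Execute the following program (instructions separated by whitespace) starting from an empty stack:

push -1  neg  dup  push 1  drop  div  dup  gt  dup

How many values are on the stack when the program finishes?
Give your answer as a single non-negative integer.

After 'push -1': stack = [-1] (depth 1)
After 'neg': stack = [1] (depth 1)
After 'dup': stack = [1, 1] (depth 2)
After 'push 1': stack = [1, 1, 1] (depth 3)
After 'drop': stack = [1, 1] (depth 2)
After 'div': stack = [1] (depth 1)
After 'dup': stack = [1, 1] (depth 2)
After 'gt': stack = [0] (depth 1)
After 'dup': stack = [0, 0] (depth 2)

Answer: 2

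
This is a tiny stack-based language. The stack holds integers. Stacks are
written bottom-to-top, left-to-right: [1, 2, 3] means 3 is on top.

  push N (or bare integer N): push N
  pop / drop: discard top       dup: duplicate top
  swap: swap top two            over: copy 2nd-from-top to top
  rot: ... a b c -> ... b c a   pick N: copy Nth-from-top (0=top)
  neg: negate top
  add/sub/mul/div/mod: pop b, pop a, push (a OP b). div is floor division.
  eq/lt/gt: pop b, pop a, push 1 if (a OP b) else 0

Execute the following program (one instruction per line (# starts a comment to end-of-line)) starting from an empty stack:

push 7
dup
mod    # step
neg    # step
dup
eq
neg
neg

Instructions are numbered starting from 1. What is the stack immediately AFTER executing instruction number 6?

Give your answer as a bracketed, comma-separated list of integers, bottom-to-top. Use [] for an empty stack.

Answer: [1]

Derivation:
Step 1 ('push 7'): [7]
Step 2 ('dup'): [7, 7]
Step 3 ('mod'): [0]
Step 4 ('neg'): [0]
Step 5 ('dup'): [0, 0]
Step 6 ('eq'): [1]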